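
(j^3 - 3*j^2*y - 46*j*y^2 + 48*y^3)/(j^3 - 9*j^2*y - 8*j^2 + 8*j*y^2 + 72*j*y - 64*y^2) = (j + 6*y)/(j - 8)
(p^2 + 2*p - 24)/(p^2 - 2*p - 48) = (p - 4)/(p - 8)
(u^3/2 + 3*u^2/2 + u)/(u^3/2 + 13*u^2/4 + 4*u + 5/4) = 2*u*(u + 2)/(2*u^2 + 11*u + 5)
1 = 1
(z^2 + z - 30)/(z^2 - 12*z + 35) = (z + 6)/(z - 7)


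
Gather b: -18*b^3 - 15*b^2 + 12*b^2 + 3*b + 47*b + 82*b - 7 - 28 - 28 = -18*b^3 - 3*b^2 + 132*b - 63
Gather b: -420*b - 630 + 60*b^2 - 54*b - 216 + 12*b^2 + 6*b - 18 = 72*b^2 - 468*b - 864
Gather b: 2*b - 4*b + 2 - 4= -2*b - 2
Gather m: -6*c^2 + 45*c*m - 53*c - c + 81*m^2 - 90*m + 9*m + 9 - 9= -6*c^2 - 54*c + 81*m^2 + m*(45*c - 81)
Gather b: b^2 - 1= b^2 - 1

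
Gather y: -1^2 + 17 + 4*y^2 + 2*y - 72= 4*y^2 + 2*y - 56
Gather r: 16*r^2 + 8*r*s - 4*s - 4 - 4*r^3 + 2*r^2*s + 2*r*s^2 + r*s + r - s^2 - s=-4*r^3 + r^2*(2*s + 16) + r*(2*s^2 + 9*s + 1) - s^2 - 5*s - 4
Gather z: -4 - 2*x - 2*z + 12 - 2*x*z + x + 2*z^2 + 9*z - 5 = -x + 2*z^2 + z*(7 - 2*x) + 3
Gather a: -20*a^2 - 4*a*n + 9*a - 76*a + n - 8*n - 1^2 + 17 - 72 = -20*a^2 + a*(-4*n - 67) - 7*n - 56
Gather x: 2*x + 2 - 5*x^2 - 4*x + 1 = -5*x^2 - 2*x + 3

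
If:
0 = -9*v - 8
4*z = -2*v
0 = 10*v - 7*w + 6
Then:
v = -8/9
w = -26/63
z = 4/9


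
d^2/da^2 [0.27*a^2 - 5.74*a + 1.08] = 0.540000000000000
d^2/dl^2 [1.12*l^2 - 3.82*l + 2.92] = 2.24000000000000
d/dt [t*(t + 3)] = 2*t + 3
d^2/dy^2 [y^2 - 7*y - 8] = 2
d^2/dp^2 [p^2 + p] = 2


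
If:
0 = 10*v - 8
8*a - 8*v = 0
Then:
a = 4/5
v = 4/5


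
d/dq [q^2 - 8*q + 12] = 2*q - 8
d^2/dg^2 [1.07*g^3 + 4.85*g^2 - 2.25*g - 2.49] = 6.42*g + 9.7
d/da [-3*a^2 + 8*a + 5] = 8 - 6*a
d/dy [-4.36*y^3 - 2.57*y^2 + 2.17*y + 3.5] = -13.08*y^2 - 5.14*y + 2.17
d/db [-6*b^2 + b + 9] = 1 - 12*b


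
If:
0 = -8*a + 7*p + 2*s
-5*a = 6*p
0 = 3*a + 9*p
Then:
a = 0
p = 0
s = 0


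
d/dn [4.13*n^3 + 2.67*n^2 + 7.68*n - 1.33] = 12.39*n^2 + 5.34*n + 7.68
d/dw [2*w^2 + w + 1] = 4*w + 1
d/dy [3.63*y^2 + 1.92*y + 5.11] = 7.26*y + 1.92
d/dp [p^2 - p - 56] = 2*p - 1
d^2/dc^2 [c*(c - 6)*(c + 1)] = 6*c - 10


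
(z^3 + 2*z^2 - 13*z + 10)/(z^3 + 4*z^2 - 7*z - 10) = (z - 1)/(z + 1)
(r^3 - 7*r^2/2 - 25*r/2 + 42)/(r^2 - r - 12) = (2*r^2 + r - 21)/(2*(r + 3))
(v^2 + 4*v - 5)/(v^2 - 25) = (v - 1)/(v - 5)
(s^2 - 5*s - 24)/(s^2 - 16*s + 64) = (s + 3)/(s - 8)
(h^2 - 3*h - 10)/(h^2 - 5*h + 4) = (h^2 - 3*h - 10)/(h^2 - 5*h + 4)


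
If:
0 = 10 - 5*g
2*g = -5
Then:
No Solution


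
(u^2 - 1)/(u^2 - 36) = (u^2 - 1)/(u^2 - 36)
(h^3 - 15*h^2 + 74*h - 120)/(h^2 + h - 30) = (h^2 - 10*h + 24)/(h + 6)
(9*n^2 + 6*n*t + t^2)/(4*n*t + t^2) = (9*n^2 + 6*n*t + t^2)/(t*(4*n + t))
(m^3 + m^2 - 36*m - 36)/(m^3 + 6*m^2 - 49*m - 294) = (m^2 - 5*m - 6)/(m^2 - 49)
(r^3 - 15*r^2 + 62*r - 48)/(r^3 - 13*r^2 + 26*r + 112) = (r^2 - 7*r + 6)/(r^2 - 5*r - 14)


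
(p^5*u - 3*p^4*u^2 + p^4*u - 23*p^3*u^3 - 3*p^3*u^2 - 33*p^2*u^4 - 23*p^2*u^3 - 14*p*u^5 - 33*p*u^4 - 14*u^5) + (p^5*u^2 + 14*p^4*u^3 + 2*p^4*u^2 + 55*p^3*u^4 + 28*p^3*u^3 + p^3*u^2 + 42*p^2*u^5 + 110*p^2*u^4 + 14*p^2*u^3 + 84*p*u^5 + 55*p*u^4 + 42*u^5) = p^5*u^2 + p^5*u + 14*p^4*u^3 - p^4*u^2 + p^4*u + 55*p^3*u^4 + 5*p^3*u^3 - 2*p^3*u^2 + 42*p^2*u^5 + 77*p^2*u^4 - 9*p^2*u^3 + 70*p*u^5 + 22*p*u^4 + 28*u^5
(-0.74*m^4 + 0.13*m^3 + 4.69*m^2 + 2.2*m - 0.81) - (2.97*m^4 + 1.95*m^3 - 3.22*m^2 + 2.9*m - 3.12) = -3.71*m^4 - 1.82*m^3 + 7.91*m^2 - 0.7*m + 2.31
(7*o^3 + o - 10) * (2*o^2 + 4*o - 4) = 14*o^5 + 28*o^4 - 26*o^3 - 16*o^2 - 44*o + 40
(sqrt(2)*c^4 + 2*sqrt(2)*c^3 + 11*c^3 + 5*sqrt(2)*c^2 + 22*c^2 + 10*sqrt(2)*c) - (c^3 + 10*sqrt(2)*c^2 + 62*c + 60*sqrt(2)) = sqrt(2)*c^4 + 2*sqrt(2)*c^3 + 10*c^3 - 5*sqrt(2)*c^2 + 22*c^2 - 62*c + 10*sqrt(2)*c - 60*sqrt(2)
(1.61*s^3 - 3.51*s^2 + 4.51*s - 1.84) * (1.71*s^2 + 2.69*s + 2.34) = 2.7531*s^5 - 1.6712*s^4 + 2.0376*s^3 + 0.772100000000002*s^2 + 5.6038*s - 4.3056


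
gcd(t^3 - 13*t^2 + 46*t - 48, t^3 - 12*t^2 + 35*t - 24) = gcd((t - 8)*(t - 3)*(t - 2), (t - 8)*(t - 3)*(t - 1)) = t^2 - 11*t + 24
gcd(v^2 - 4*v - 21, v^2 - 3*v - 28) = v - 7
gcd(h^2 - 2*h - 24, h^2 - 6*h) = h - 6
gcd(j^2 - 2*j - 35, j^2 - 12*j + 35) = j - 7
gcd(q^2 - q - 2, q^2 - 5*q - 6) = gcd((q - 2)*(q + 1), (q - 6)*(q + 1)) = q + 1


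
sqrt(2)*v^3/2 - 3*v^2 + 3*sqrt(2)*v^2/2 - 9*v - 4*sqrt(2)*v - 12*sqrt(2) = (v + 3)*(v - 4*sqrt(2))*(sqrt(2)*v/2 + 1)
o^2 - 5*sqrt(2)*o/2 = o*(o - 5*sqrt(2)/2)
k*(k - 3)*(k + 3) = k^3 - 9*k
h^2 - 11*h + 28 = (h - 7)*(h - 4)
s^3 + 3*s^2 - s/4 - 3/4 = (s - 1/2)*(s + 1/2)*(s + 3)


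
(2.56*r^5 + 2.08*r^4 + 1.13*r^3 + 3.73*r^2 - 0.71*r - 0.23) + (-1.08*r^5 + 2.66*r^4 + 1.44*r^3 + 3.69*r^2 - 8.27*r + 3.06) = 1.48*r^5 + 4.74*r^4 + 2.57*r^3 + 7.42*r^2 - 8.98*r + 2.83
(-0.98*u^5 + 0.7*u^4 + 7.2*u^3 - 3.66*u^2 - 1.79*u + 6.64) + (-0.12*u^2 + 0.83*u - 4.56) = -0.98*u^5 + 0.7*u^4 + 7.2*u^3 - 3.78*u^2 - 0.96*u + 2.08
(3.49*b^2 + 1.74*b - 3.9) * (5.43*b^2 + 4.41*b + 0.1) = 18.9507*b^4 + 24.8391*b^3 - 13.1546*b^2 - 17.025*b - 0.39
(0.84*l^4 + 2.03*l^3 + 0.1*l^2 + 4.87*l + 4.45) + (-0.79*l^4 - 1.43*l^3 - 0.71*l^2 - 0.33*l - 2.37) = 0.0499999999999999*l^4 + 0.6*l^3 - 0.61*l^2 + 4.54*l + 2.08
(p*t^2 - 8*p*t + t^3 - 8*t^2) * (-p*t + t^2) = -p^2*t^3 + 8*p^2*t^2 + t^5 - 8*t^4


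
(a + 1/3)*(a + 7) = a^2 + 22*a/3 + 7/3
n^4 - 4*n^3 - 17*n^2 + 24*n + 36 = (n - 6)*(n - 2)*(n + 1)*(n + 3)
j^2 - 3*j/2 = j*(j - 3/2)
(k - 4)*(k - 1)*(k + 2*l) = k^3 + 2*k^2*l - 5*k^2 - 10*k*l + 4*k + 8*l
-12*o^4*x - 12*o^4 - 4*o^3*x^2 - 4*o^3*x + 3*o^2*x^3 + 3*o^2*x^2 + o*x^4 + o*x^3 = (-2*o + x)*(2*o + x)*(3*o + x)*(o*x + o)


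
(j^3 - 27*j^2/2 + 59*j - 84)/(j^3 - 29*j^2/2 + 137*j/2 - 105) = (j - 4)/(j - 5)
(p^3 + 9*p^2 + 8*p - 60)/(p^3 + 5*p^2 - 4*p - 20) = (p + 6)/(p + 2)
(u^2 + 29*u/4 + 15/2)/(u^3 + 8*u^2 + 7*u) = (4*u^2 + 29*u + 30)/(4*u*(u^2 + 8*u + 7))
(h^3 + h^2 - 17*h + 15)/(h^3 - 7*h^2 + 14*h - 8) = (h^2 + 2*h - 15)/(h^2 - 6*h + 8)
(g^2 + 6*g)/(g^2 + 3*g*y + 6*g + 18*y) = g/(g + 3*y)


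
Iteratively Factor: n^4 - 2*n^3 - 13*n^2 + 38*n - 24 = (n + 4)*(n^3 - 6*n^2 + 11*n - 6) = (n - 3)*(n + 4)*(n^2 - 3*n + 2) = (n - 3)*(n - 1)*(n + 4)*(n - 2)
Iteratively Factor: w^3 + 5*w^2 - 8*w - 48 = (w + 4)*(w^2 + w - 12) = (w + 4)^2*(w - 3)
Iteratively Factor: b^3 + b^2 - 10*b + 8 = (b + 4)*(b^2 - 3*b + 2) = (b - 1)*(b + 4)*(b - 2)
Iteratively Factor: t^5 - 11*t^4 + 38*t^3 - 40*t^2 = (t - 5)*(t^4 - 6*t^3 + 8*t^2) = t*(t - 5)*(t^3 - 6*t^2 + 8*t) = t*(t - 5)*(t - 2)*(t^2 - 4*t) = t*(t - 5)*(t - 4)*(t - 2)*(t)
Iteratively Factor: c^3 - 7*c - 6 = (c + 1)*(c^2 - c - 6) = (c - 3)*(c + 1)*(c + 2)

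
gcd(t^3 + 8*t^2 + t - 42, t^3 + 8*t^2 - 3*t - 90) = 1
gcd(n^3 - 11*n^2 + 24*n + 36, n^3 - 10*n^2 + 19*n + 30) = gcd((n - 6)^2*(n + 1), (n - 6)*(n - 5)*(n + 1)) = n^2 - 5*n - 6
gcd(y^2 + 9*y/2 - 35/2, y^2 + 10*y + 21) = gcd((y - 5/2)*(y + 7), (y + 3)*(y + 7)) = y + 7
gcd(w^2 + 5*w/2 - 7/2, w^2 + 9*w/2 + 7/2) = w + 7/2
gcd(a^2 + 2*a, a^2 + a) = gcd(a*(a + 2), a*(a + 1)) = a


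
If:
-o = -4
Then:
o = 4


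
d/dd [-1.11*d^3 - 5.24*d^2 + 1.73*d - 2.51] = -3.33*d^2 - 10.48*d + 1.73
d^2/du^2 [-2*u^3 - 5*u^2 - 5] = -12*u - 10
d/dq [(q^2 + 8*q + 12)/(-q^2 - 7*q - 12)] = (q^2 - 12)/(q^4 + 14*q^3 + 73*q^2 + 168*q + 144)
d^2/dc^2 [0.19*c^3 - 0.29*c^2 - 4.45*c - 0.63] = 1.14*c - 0.58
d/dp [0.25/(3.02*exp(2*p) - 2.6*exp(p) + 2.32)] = (0.65 - 1.51*exp(p))*exp(p)/(3.02*exp(2*p) - 2.6*exp(p) + 2.32)^2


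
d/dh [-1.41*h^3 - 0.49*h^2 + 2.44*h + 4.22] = -4.23*h^2 - 0.98*h + 2.44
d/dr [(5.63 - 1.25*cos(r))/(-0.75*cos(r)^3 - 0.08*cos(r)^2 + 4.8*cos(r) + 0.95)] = (1.875*cos(r)^3 - 12.5675*cos(r)^2 - 0.9008*cos(r) + 28.2115)*sin(r)/(0.5625*cos(r)^6 + 0.12*cos(r)^5 - 7.1936*cos(r)^4 - 2.193*cos(r)^3 + 22.888*cos(r)^2 + 9.12*cos(r) + 0.9025)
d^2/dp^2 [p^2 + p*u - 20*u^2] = 2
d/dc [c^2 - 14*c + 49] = 2*c - 14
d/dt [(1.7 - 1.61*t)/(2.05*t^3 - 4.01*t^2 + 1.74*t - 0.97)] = (6.601*t^3 - 16.9111*t^2 + 13.634*t - 1.3963)/(4.2025*t^6 - 16.441*t^5 + 23.2141*t^4 - 17.9318*t^3 + 10.807*t^2 - 3.3756*t + 0.9409)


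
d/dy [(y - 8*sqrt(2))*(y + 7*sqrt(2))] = 2*y - sqrt(2)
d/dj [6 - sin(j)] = -cos(j)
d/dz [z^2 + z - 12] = 2*z + 1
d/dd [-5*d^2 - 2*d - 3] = -10*d - 2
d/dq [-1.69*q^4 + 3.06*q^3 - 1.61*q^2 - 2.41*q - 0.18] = -6.76*q^3 + 9.18*q^2 - 3.22*q - 2.41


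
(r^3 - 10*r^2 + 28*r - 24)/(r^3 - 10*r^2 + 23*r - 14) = (r^2 - 8*r + 12)/(r^2 - 8*r + 7)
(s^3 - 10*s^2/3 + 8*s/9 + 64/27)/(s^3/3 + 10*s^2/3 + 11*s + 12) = (27*s^3 - 90*s^2 + 24*s + 64)/(9*(s^3 + 10*s^2 + 33*s + 36))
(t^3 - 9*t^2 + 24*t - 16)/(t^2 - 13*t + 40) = (t^3 - 9*t^2 + 24*t - 16)/(t^2 - 13*t + 40)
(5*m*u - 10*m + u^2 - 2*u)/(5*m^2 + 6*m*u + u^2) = (u - 2)/(m + u)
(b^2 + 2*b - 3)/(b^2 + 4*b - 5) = (b + 3)/(b + 5)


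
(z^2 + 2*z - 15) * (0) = 0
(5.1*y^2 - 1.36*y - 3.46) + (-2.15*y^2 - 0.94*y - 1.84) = 2.95*y^2 - 2.3*y - 5.3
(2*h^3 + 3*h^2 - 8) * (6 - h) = -2*h^4 + 9*h^3 + 18*h^2 + 8*h - 48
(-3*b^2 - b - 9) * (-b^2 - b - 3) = 3*b^4 + 4*b^3 + 19*b^2 + 12*b + 27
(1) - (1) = 0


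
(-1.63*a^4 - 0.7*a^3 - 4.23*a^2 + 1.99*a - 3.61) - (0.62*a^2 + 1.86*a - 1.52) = -1.63*a^4 - 0.7*a^3 - 4.85*a^2 + 0.13*a - 2.09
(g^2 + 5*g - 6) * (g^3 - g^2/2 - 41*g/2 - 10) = g^5 + 9*g^4/2 - 29*g^3 - 219*g^2/2 + 73*g + 60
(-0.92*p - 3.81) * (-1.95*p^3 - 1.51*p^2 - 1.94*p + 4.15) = 1.794*p^4 + 8.8187*p^3 + 7.5379*p^2 + 3.5734*p - 15.8115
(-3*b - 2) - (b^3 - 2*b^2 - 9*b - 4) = -b^3 + 2*b^2 + 6*b + 2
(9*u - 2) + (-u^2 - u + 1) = -u^2 + 8*u - 1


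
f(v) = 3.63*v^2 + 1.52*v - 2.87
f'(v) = 7.26*v + 1.52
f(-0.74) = -2.01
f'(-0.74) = -3.85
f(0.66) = -0.29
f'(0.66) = 6.31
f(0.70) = -0.03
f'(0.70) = 6.60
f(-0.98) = -0.87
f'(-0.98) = -5.59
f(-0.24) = -3.03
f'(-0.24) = -0.22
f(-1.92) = 7.59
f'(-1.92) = -12.42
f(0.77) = 0.45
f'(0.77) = 7.11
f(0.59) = -0.71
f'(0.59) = 5.80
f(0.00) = -2.87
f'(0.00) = 1.52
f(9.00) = 304.84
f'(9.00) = 66.86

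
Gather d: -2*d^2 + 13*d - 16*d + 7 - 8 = -2*d^2 - 3*d - 1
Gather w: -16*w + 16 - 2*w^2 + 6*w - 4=-2*w^2 - 10*w + 12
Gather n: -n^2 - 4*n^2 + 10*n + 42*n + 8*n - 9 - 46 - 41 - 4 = -5*n^2 + 60*n - 100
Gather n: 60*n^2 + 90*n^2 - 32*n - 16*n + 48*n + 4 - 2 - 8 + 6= 150*n^2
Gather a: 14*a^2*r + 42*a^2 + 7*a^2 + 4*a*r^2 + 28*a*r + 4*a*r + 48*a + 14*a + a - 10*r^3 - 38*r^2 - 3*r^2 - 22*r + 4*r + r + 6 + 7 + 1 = a^2*(14*r + 49) + a*(4*r^2 + 32*r + 63) - 10*r^3 - 41*r^2 - 17*r + 14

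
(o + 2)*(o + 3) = o^2 + 5*o + 6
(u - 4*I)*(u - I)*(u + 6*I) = u^3 + I*u^2 + 26*u - 24*I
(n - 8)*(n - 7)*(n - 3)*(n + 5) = n^4 - 13*n^3 + 11*n^2 + 337*n - 840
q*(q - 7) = q^2 - 7*q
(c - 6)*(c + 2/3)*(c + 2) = c^3 - 10*c^2/3 - 44*c/3 - 8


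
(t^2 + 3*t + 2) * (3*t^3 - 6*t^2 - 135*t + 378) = 3*t^5 + 3*t^4 - 147*t^3 - 39*t^2 + 864*t + 756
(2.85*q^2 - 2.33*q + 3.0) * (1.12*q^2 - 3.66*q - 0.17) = 3.192*q^4 - 13.0406*q^3 + 11.4033*q^2 - 10.5839*q - 0.51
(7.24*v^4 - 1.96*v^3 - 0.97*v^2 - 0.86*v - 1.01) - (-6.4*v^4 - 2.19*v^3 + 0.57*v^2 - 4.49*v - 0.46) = 13.64*v^4 + 0.23*v^3 - 1.54*v^2 + 3.63*v - 0.55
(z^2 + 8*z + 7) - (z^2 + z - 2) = 7*z + 9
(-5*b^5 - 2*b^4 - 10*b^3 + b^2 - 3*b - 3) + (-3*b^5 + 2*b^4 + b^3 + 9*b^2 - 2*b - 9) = -8*b^5 - 9*b^3 + 10*b^2 - 5*b - 12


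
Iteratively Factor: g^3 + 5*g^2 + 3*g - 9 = (g + 3)*(g^2 + 2*g - 3) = (g + 3)^2*(g - 1)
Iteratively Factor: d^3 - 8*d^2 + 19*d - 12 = (d - 1)*(d^2 - 7*d + 12) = (d - 4)*(d - 1)*(d - 3)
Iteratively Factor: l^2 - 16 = (l - 4)*(l + 4)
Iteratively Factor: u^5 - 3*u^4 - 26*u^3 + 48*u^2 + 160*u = (u)*(u^4 - 3*u^3 - 26*u^2 + 48*u + 160) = u*(u + 2)*(u^3 - 5*u^2 - 16*u + 80) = u*(u - 4)*(u + 2)*(u^2 - u - 20) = u*(u - 4)*(u + 2)*(u + 4)*(u - 5)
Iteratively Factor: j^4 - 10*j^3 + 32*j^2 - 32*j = (j)*(j^3 - 10*j^2 + 32*j - 32) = j*(j - 4)*(j^2 - 6*j + 8) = j*(j - 4)^2*(j - 2)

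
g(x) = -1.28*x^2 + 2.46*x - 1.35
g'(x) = 2.46 - 2.56*x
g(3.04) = -5.70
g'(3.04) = -5.32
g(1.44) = -0.46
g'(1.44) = -1.23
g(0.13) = -1.05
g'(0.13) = 2.13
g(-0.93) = -4.74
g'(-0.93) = 4.84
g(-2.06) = -11.85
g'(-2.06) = 7.73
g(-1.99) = -11.31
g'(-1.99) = 7.55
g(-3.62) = -27.03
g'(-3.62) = 11.73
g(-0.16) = -1.78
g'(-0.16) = 2.87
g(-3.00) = -20.25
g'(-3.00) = 10.14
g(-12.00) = -215.19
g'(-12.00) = 33.18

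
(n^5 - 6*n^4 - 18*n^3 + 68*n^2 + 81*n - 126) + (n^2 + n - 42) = n^5 - 6*n^4 - 18*n^3 + 69*n^2 + 82*n - 168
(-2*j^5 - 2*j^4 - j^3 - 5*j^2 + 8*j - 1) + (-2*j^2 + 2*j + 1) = -2*j^5 - 2*j^4 - j^3 - 7*j^2 + 10*j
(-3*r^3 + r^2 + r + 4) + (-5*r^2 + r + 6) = -3*r^3 - 4*r^2 + 2*r + 10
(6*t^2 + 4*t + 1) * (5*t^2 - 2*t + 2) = 30*t^4 + 8*t^3 + 9*t^2 + 6*t + 2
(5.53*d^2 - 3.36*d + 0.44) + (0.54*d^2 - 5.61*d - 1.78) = 6.07*d^2 - 8.97*d - 1.34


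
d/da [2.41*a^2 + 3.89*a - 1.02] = 4.82*a + 3.89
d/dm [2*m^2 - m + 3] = 4*m - 1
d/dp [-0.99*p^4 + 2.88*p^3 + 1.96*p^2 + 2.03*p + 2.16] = -3.96*p^3 + 8.64*p^2 + 3.92*p + 2.03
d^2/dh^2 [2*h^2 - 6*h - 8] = 4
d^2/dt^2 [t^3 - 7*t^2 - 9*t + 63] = 6*t - 14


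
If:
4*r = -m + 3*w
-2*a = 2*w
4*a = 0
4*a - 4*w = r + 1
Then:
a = 0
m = 4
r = -1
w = 0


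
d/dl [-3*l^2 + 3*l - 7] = 3 - 6*l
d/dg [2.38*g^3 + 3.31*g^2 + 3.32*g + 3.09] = 7.14*g^2 + 6.62*g + 3.32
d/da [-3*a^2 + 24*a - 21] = 24 - 6*a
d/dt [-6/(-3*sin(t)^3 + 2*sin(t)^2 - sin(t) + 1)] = 6*(-9*sin(t)^2 + 4*sin(t) - 1)*cos(t)/(3*sin(t)^3 - 2*sin(t)^2 + sin(t) - 1)^2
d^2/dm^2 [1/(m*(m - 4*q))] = 2*(m^2 + m*(m - 4*q) + (m - 4*q)^2)/(m^3*(m - 4*q)^3)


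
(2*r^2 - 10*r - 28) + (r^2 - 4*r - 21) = 3*r^2 - 14*r - 49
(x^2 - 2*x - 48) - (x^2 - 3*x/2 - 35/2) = -x/2 - 61/2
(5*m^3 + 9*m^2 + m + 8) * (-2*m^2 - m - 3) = -10*m^5 - 23*m^4 - 26*m^3 - 44*m^2 - 11*m - 24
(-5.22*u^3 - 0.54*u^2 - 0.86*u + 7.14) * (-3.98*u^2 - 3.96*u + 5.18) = 20.7756*u^5 + 22.8204*u^4 - 21.4784*u^3 - 27.8088*u^2 - 32.7292*u + 36.9852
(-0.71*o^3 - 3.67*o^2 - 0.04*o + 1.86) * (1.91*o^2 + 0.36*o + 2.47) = -1.3561*o^5 - 7.2653*o^4 - 3.1513*o^3 - 5.5267*o^2 + 0.5708*o + 4.5942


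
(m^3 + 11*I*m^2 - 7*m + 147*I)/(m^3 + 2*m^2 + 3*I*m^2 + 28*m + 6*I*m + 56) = (m^2 + 4*I*m + 21)/(m^2 + m*(2 - 4*I) - 8*I)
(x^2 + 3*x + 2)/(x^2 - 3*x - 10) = (x + 1)/(x - 5)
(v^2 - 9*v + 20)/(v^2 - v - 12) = (v - 5)/(v + 3)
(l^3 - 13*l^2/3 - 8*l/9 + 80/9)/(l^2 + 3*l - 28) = (l^2 - l/3 - 20/9)/(l + 7)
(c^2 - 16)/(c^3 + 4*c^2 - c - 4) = (c - 4)/(c^2 - 1)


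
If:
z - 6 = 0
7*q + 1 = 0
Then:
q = -1/7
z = 6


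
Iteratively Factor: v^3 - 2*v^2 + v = (v)*(v^2 - 2*v + 1) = v*(v - 1)*(v - 1)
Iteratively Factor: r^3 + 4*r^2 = (r)*(r^2 + 4*r) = r^2*(r + 4)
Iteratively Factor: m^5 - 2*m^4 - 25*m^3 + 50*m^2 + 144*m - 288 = (m + 3)*(m^4 - 5*m^3 - 10*m^2 + 80*m - 96) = (m + 3)*(m + 4)*(m^3 - 9*m^2 + 26*m - 24) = (m - 4)*(m + 3)*(m + 4)*(m^2 - 5*m + 6) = (m - 4)*(m - 3)*(m + 3)*(m + 4)*(m - 2)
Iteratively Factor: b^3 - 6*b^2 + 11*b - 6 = (b - 2)*(b^2 - 4*b + 3) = (b - 3)*(b - 2)*(b - 1)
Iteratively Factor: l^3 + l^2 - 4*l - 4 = (l - 2)*(l^2 + 3*l + 2) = (l - 2)*(l + 2)*(l + 1)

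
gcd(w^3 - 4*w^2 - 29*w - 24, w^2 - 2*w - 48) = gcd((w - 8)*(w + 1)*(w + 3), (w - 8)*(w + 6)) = w - 8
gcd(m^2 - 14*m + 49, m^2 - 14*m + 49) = m^2 - 14*m + 49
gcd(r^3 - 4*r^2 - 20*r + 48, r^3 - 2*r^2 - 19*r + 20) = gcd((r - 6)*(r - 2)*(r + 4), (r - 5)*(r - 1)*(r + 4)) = r + 4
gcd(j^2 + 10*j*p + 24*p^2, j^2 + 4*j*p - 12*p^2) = j + 6*p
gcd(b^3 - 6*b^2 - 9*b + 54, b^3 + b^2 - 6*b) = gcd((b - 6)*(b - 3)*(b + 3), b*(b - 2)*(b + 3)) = b + 3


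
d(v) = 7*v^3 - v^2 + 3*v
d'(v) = 21*v^2 - 2*v + 3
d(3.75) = 366.33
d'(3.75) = 290.81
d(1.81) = 43.66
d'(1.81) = 68.18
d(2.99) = 187.15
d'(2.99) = 184.76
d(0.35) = 1.23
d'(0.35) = 4.87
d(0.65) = 3.45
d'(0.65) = 10.57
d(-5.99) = -1558.30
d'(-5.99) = 768.46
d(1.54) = 27.81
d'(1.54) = 49.72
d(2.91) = 172.76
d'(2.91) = 175.01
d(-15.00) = -23895.00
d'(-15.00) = 4758.00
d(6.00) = 1494.00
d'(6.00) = 747.00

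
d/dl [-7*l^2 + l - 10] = 1 - 14*l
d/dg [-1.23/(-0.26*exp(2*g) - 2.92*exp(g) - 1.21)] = (-0.6396*exp(g) - 3.5916)*exp(g)/(0.26*exp(2*g) + 2.92*exp(g) + 1.21)^2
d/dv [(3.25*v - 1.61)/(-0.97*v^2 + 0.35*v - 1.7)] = (3.1525*v^2 - 3.1234*v - 4.9615)/(0.9409*v^4 - 0.679*v^3 + 3.4205*v^2 - 1.19*v + 2.89)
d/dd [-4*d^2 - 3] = -8*d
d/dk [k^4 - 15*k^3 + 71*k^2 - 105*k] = 4*k^3 - 45*k^2 + 142*k - 105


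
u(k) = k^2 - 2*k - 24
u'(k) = 2*k - 2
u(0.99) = -25.00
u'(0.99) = -0.02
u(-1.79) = -17.22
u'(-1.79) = -5.58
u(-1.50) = -18.75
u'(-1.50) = -5.00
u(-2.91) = -9.71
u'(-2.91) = -7.82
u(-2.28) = -14.24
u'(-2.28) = -6.56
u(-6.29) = 28.14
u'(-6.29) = -14.58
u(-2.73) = -11.09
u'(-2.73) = -7.46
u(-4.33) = 3.41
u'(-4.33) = -10.66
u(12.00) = 96.00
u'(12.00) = 22.00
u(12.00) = 96.00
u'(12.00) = 22.00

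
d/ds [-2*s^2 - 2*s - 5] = -4*s - 2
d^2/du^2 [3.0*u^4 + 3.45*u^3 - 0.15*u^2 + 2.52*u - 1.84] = 36.0*u^2 + 20.7*u - 0.3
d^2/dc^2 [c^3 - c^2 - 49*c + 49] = 6*c - 2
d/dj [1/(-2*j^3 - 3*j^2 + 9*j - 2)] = 3*(2*j^2 + 2*j - 3)/(2*j^3 + 3*j^2 - 9*j + 2)^2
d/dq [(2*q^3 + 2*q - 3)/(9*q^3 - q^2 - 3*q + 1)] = (-2*q^4 - 48*q^3 + 89*q^2 - 6*q - 7)/(81*q^6 - 18*q^5 - 53*q^4 + 24*q^3 + 7*q^2 - 6*q + 1)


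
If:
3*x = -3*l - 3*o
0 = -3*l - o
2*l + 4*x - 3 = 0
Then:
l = 3/10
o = -9/10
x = 3/5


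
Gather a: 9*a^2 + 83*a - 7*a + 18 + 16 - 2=9*a^2 + 76*a + 32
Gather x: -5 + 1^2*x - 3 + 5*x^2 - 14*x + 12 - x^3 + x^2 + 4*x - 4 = -x^3 + 6*x^2 - 9*x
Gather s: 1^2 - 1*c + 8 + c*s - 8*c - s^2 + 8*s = -9*c - s^2 + s*(c + 8) + 9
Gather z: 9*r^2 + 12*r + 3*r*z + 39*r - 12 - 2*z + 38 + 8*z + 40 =9*r^2 + 51*r + z*(3*r + 6) + 66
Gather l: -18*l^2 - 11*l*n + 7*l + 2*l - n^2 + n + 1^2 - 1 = -18*l^2 + l*(9 - 11*n) - n^2 + n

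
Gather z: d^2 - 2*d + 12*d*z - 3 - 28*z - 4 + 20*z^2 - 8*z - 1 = d^2 - 2*d + 20*z^2 + z*(12*d - 36) - 8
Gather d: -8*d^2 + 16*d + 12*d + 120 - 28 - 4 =-8*d^2 + 28*d + 88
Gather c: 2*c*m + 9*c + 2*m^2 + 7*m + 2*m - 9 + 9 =c*(2*m + 9) + 2*m^2 + 9*m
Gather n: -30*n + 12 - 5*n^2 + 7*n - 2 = -5*n^2 - 23*n + 10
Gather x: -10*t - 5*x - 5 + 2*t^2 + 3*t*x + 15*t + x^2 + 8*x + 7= 2*t^2 + 5*t + x^2 + x*(3*t + 3) + 2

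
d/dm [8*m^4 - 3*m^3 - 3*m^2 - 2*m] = 32*m^3 - 9*m^2 - 6*m - 2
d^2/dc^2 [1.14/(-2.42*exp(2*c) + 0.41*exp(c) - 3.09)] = (-1.14*(4.84*exp(c) - 0.41)*(9.68*exp(c) - 0.82)*exp(c) + (11.0352*exp(c) - 0.4674)*(2.42*exp(2*c) - 0.41*exp(c) + 3.09))*exp(c)/(2.42*exp(2*c) - 0.41*exp(c) + 3.09)^3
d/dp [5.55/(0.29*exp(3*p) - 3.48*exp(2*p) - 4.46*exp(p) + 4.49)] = (-4.8285*exp(2*p) + 38.628*exp(p) + 24.753)*exp(p)/(0.29*exp(3*p) - 3.48*exp(2*p) - 4.46*exp(p) + 4.49)^2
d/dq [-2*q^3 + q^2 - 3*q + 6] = -6*q^2 + 2*q - 3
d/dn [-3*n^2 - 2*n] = -6*n - 2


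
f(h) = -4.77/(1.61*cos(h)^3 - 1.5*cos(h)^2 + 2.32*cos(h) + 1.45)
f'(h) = -4.77*(4.83*sin(h)*cos(h)^2 - 3.0*sin(h)*cos(h) + 2.32*sin(h))/(1.61*cos(h)^3 - 1.5*cos(h)^2 + 2.32*cos(h) + 1.45)^2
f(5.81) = -1.38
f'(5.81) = 0.63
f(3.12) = 1.20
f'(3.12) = -0.07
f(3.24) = 1.21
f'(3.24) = 0.31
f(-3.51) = 1.43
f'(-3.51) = -1.45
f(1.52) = -3.05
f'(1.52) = -4.25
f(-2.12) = 11.96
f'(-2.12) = 133.07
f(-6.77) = -1.39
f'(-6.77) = 0.65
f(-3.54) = 1.48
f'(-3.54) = -1.64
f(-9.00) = 1.53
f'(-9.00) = 1.82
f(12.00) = -1.44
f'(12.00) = 0.76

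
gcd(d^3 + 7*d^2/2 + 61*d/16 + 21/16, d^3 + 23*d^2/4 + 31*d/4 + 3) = d^2 + 7*d/4 + 3/4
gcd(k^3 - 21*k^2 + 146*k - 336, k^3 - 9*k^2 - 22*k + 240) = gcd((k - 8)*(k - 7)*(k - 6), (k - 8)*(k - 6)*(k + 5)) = k^2 - 14*k + 48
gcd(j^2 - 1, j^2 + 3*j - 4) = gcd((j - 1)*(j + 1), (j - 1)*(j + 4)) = j - 1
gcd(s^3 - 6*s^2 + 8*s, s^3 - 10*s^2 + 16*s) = s^2 - 2*s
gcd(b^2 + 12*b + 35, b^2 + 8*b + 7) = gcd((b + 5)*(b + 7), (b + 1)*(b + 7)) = b + 7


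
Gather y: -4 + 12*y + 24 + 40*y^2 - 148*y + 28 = 40*y^2 - 136*y + 48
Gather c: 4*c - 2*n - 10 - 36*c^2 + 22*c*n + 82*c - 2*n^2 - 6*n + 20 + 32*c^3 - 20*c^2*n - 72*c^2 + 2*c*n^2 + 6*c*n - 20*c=32*c^3 + c^2*(-20*n - 108) + c*(2*n^2 + 28*n + 66) - 2*n^2 - 8*n + 10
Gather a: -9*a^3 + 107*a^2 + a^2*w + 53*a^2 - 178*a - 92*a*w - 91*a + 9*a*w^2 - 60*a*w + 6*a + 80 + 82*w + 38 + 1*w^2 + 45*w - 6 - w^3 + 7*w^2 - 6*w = -9*a^3 + a^2*(w + 160) + a*(9*w^2 - 152*w - 263) - w^3 + 8*w^2 + 121*w + 112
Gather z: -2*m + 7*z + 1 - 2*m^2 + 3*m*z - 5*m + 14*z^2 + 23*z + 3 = -2*m^2 - 7*m + 14*z^2 + z*(3*m + 30) + 4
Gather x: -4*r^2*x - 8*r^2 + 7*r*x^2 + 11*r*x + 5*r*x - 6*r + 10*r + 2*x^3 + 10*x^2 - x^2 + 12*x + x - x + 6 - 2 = -8*r^2 + 4*r + 2*x^3 + x^2*(7*r + 9) + x*(-4*r^2 + 16*r + 12) + 4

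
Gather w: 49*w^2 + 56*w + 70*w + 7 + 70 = 49*w^2 + 126*w + 77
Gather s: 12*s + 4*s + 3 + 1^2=16*s + 4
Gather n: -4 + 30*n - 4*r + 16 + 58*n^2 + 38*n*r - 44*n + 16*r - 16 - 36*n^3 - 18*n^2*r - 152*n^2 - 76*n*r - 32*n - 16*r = -36*n^3 + n^2*(-18*r - 94) + n*(-38*r - 46) - 4*r - 4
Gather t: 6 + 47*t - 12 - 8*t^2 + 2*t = -8*t^2 + 49*t - 6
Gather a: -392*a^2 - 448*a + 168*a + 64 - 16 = -392*a^2 - 280*a + 48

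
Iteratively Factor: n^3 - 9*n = (n - 3)*(n^2 + 3*n) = n*(n - 3)*(n + 3)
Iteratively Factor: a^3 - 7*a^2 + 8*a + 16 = (a - 4)*(a^2 - 3*a - 4) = (a - 4)*(a + 1)*(a - 4)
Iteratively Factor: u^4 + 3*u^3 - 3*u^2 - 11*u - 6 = (u + 3)*(u^3 - 3*u - 2) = (u - 2)*(u + 3)*(u^2 + 2*u + 1) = (u - 2)*(u + 1)*(u + 3)*(u + 1)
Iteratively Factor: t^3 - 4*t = (t - 2)*(t^2 + 2*t) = (t - 2)*(t + 2)*(t)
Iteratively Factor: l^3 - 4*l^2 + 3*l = (l - 3)*(l^2 - l) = (l - 3)*(l - 1)*(l)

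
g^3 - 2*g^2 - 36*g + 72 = (g - 6)*(g - 2)*(g + 6)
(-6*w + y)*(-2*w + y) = 12*w^2 - 8*w*y + y^2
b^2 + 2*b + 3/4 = (b + 1/2)*(b + 3/2)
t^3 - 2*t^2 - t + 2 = (t - 2)*(t - 1)*(t + 1)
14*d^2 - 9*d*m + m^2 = (-7*d + m)*(-2*d + m)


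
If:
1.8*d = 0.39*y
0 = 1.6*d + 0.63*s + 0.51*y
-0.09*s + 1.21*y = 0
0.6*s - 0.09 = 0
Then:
No Solution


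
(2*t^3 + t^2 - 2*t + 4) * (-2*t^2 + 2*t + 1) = -4*t^5 + 2*t^4 + 8*t^3 - 11*t^2 + 6*t + 4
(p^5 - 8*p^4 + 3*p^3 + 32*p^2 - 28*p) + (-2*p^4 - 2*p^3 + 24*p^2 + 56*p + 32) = p^5 - 10*p^4 + p^3 + 56*p^2 + 28*p + 32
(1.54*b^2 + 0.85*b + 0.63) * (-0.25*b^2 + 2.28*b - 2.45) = -0.385*b^4 + 3.2987*b^3 - 1.9925*b^2 - 0.6461*b - 1.5435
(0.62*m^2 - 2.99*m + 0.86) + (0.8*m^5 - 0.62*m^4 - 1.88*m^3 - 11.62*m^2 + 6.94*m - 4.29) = 0.8*m^5 - 0.62*m^4 - 1.88*m^3 - 11.0*m^2 + 3.95*m - 3.43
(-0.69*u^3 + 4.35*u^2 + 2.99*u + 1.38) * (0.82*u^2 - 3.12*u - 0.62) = -0.5658*u^5 + 5.7198*u^4 - 10.6924*u^3 - 10.8942*u^2 - 6.1594*u - 0.8556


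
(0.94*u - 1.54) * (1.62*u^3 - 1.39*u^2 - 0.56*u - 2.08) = 1.5228*u^4 - 3.8014*u^3 + 1.6142*u^2 - 1.0928*u + 3.2032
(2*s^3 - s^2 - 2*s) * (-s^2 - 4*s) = -2*s^5 - 7*s^4 + 6*s^3 + 8*s^2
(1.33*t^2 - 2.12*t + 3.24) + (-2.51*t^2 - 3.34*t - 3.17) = -1.18*t^2 - 5.46*t + 0.0700000000000003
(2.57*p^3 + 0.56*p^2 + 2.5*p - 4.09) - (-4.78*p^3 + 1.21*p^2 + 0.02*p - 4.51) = 7.35*p^3 - 0.65*p^2 + 2.48*p + 0.42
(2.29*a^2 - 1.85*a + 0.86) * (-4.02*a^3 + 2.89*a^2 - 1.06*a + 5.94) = -9.2058*a^5 + 14.0551*a^4 - 11.2311*a^3 + 18.049*a^2 - 11.9006*a + 5.1084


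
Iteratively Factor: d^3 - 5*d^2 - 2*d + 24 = (d - 4)*(d^2 - d - 6) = (d - 4)*(d + 2)*(d - 3)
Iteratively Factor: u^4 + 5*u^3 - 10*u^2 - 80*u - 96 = (u + 4)*(u^3 + u^2 - 14*u - 24) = (u + 2)*(u + 4)*(u^2 - u - 12) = (u - 4)*(u + 2)*(u + 4)*(u + 3)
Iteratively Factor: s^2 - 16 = (s + 4)*(s - 4)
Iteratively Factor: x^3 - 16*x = (x - 4)*(x^2 + 4*x) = x*(x - 4)*(x + 4)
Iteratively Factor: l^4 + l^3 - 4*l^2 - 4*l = (l)*(l^3 + l^2 - 4*l - 4) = l*(l + 2)*(l^2 - l - 2) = l*(l - 2)*(l + 2)*(l + 1)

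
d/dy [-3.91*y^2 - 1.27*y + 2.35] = -7.82*y - 1.27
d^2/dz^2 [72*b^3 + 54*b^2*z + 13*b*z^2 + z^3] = 26*b + 6*z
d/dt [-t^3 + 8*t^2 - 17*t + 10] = -3*t^2 + 16*t - 17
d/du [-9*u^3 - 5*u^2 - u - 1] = -27*u^2 - 10*u - 1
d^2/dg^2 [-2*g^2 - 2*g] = -4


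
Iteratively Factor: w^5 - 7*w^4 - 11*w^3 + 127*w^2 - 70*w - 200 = (w - 5)*(w^4 - 2*w^3 - 21*w^2 + 22*w + 40) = (w - 5)*(w - 2)*(w^3 - 21*w - 20) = (w - 5)^2*(w - 2)*(w^2 + 5*w + 4) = (w - 5)^2*(w - 2)*(w + 4)*(w + 1)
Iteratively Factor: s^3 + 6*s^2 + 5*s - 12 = (s + 4)*(s^2 + 2*s - 3) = (s - 1)*(s + 4)*(s + 3)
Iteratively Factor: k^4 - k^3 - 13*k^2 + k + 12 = (k - 4)*(k^3 + 3*k^2 - k - 3) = (k - 4)*(k + 3)*(k^2 - 1) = (k - 4)*(k - 1)*(k + 3)*(k + 1)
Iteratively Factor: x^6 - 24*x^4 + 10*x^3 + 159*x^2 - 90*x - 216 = (x - 3)*(x^5 + 3*x^4 - 15*x^3 - 35*x^2 + 54*x + 72) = (x - 3)*(x - 2)*(x^4 + 5*x^3 - 5*x^2 - 45*x - 36) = (x - 3)*(x - 2)*(x + 3)*(x^3 + 2*x^2 - 11*x - 12) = (x - 3)*(x - 2)*(x + 1)*(x + 3)*(x^2 + x - 12) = (x - 3)*(x - 2)*(x + 1)*(x + 3)*(x + 4)*(x - 3)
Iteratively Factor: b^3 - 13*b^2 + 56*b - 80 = (b - 4)*(b^2 - 9*b + 20) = (b - 4)^2*(b - 5)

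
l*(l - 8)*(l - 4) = l^3 - 12*l^2 + 32*l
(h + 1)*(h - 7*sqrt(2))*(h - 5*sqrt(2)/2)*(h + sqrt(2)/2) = h^4 - 9*sqrt(2)*h^3 + h^3 - 9*sqrt(2)*h^2 + 51*h^2/2 + 35*sqrt(2)*h/2 + 51*h/2 + 35*sqrt(2)/2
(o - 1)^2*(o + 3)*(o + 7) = o^4 + 8*o^3 + 2*o^2 - 32*o + 21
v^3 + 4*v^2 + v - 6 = (v - 1)*(v + 2)*(v + 3)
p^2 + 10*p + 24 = (p + 4)*(p + 6)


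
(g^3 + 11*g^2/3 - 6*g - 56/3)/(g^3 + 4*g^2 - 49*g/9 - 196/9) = 3*(g + 2)/(3*g + 7)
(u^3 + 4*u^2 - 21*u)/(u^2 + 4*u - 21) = u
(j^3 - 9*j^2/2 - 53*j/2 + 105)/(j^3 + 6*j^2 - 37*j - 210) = (j - 7/2)/(j + 7)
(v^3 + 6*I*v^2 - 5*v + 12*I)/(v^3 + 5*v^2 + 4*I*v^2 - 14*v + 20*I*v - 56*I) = (v^2 + 2*I*v + 3)/(v^2 + 5*v - 14)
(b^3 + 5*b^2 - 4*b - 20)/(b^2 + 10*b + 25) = (b^2 - 4)/(b + 5)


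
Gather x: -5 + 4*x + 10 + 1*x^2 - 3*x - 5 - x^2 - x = 0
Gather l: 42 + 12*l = 12*l + 42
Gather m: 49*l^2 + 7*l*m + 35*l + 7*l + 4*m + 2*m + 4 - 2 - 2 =49*l^2 + 42*l + m*(7*l + 6)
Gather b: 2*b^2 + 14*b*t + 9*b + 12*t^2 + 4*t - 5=2*b^2 + b*(14*t + 9) + 12*t^2 + 4*t - 5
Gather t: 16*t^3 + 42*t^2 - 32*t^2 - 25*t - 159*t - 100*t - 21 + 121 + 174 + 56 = 16*t^3 + 10*t^2 - 284*t + 330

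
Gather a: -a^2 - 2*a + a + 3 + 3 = -a^2 - a + 6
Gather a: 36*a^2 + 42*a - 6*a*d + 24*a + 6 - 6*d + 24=36*a^2 + a*(66 - 6*d) - 6*d + 30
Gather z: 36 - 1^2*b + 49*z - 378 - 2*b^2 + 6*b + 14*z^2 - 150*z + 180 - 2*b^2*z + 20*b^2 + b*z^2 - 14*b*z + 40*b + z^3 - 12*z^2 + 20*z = 18*b^2 + 45*b + z^3 + z^2*(b + 2) + z*(-2*b^2 - 14*b - 81) - 162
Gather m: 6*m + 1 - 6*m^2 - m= -6*m^2 + 5*m + 1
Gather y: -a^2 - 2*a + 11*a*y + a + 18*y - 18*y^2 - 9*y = -a^2 - a - 18*y^2 + y*(11*a + 9)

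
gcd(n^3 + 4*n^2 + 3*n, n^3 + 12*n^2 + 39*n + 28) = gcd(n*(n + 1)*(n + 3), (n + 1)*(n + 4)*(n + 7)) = n + 1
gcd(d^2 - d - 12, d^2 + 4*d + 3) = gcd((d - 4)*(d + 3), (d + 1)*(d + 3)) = d + 3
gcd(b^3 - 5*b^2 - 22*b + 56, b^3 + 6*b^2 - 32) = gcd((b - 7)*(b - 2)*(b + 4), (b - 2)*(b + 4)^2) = b^2 + 2*b - 8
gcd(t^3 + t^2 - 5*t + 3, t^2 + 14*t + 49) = 1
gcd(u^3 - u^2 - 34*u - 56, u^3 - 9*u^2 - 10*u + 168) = u^2 - 3*u - 28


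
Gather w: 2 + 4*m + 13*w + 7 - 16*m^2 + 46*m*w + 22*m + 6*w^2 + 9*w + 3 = -16*m^2 + 26*m + 6*w^2 + w*(46*m + 22) + 12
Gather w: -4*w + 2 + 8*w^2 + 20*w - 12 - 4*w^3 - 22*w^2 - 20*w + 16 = -4*w^3 - 14*w^2 - 4*w + 6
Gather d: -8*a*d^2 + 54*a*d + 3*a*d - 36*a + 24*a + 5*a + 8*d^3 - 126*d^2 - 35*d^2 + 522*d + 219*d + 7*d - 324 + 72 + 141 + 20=-7*a + 8*d^3 + d^2*(-8*a - 161) + d*(57*a + 748) - 91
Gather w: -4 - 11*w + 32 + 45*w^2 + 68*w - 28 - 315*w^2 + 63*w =-270*w^2 + 120*w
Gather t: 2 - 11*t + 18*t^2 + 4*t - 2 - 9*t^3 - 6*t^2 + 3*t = -9*t^3 + 12*t^2 - 4*t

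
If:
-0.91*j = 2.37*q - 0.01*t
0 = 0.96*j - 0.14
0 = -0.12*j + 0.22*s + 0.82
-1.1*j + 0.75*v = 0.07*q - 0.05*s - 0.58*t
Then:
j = 0.15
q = -0.00545891258461315*v - 0.0535284977293129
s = -3.65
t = 0.58457937148617 - 1.29376228255332*v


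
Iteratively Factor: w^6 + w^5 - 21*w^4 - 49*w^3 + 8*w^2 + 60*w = (w - 1)*(w^5 + 2*w^4 - 19*w^3 - 68*w^2 - 60*w) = w*(w - 1)*(w^4 + 2*w^3 - 19*w^2 - 68*w - 60) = w*(w - 1)*(w + 2)*(w^3 - 19*w - 30) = w*(w - 5)*(w - 1)*(w + 2)*(w^2 + 5*w + 6) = w*(w - 5)*(w - 1)*(w + 2)^2*(w + 3)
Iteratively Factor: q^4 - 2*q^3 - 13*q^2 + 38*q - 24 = (q + 4)*(q^3 - 6*q^2 + 11*q - 6) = (q - 3)*(q + 4)*(q^2 - 3*q + 2) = (q - 3)*(q - 1)*(q + 4)*(q - 2)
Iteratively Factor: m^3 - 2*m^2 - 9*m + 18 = (m + 3)*(m^2 - 5*m + 6) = (m - 2)*(m + 3)*(m - 3)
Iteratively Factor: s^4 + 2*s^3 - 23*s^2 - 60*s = (s - 5)*(s^3 + 7*s^2 + 12*s) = (s - 5)*(s + 4)*(s^2 + 3*s) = s*(s - 5)*(s + 4)*(s + 3)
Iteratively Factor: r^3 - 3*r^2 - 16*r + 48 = (r - 3)*(r^2 - 16) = (r - 4)*(r - 3)*(r + 4)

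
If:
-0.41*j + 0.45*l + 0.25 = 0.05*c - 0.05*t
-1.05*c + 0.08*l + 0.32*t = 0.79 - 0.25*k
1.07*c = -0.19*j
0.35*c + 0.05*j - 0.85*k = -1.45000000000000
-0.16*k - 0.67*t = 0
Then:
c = -0.37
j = 2.09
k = 1.68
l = 1.36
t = -0.40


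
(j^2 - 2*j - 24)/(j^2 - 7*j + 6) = (j + 4)/(j - 1)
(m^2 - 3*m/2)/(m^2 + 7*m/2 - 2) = m*(2*m - 3)/(2*m^2 + 7*m - 4)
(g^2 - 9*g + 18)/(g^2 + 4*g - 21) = (g - 6)/(g + 7)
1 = 1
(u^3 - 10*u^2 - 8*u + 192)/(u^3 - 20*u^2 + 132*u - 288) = (u + 4)/(u - 6)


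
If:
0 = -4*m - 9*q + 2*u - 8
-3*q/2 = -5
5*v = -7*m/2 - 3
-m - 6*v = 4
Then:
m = 1/8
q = 10/3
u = 77/4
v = -11/16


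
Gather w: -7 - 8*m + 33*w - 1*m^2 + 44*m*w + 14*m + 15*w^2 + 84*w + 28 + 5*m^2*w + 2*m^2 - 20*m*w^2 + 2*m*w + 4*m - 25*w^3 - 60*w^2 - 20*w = m^2 + 10*m - 25*w^3 + w^2*(-20*m - 45) + w*(5*m^2 + 46*m + 97) + 21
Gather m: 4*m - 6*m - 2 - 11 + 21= 8 - 2*m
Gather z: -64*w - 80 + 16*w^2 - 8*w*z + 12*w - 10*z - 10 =16*w^2 - 52*w + z*(-8*w - 10) - 90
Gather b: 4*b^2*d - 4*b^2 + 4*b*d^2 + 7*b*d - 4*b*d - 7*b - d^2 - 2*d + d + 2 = b^2*(4*d - 4) + b*(4*d^2 + 3*d - 7) - d^2 - d + 2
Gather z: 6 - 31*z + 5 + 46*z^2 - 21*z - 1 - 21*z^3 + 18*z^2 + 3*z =-21*z^3 + 64*z^2 - 49*z + 10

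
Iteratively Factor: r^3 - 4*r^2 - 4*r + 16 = (r - 4)*(r^2 - 4) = (r - 4)*(r + 2)*(r - 2)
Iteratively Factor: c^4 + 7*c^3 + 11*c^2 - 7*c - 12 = (c - 1)*(c^3 + 8*c^2 + 19*c + 12) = (c - 1)*(c + 1)*(c^2 + 7*c + 12) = (c - 1)*(c + 1)*(c + 4)*(c + 3)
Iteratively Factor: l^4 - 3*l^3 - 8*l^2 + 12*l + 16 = (l + 1)*(l^3 - 4*l^2 - 4*l + 16) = (l - 4)*(l + 1)*(l^2 - 4) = (l - 4)*(l + 1)*(l + 2)*(l - 2)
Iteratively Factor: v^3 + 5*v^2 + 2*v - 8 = (v + 2)*(v^2 + 3*v - 4) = (v - 1)*(v + 2)*(v + 4)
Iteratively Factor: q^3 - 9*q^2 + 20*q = (q - 4)*(q^2 - 5*q) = (q - 5)*(q - 4)*(q)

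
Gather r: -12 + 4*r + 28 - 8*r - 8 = 8 - 4*r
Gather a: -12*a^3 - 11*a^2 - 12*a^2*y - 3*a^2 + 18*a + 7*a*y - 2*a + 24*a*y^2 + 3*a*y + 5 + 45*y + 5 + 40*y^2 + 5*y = -12*a^3 + a^2*(-12*y - 14) + a*(24*y^2 + 10*y + 16) + 40*y^2 + 50*y + 10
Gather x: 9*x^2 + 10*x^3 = 10*x^3 + 9*x^2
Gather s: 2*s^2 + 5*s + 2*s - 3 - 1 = 2*s^2 + 7*s - 4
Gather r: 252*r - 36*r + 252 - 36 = 216*r + 216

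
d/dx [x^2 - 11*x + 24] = 2*x - 11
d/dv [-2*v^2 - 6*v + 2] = -4*v - 6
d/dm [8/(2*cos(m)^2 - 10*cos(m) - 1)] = 16*(2*cos(m) - 5)*sin(m)/(10*cos(m) - cos(2*m))^2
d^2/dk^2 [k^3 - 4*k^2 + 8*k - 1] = 6*k - 8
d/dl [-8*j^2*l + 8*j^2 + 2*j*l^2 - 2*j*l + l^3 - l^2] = -8*j^2 + 4*j*l - 2*j + 3*l^2 - 2*l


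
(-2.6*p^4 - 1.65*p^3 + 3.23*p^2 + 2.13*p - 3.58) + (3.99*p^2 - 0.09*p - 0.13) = -2.6*p^4 - 1.65*p^3 + 7.22*p^2 + 2.04*p - 3.71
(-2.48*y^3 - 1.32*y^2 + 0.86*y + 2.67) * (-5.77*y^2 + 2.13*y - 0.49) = 14.3096*y^5 + 2.334*y^4 - 6.5586*y^3 - 12.9273*y^2 + 5.2657*y - 1.3083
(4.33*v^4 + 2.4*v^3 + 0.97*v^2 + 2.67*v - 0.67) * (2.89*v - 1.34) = 12.5137*v^5 + 1.1338*v^4 - 0.4127*v^3 + 6.4165*v^2 - 5.5141*v + 0.8978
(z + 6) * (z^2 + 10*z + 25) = z^3 + 16*z^2 + 85*z + 150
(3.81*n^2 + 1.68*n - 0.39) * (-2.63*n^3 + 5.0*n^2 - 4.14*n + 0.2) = -10.0203*n^5 + 14.6316*n^4 - 6.3477*n^3 - 8.1432*n^2 + 1.9506*n - 0.078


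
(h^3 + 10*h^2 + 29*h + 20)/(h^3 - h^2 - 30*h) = (h^2 + 5*h + 4)/(h*(h - 6))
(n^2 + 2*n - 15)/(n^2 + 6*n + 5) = (n - 3)/(n + 1)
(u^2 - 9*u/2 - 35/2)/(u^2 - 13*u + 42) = (u + 5/2)/(u - 6)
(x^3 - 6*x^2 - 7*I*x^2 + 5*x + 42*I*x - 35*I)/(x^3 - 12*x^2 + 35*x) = (x^2 - x*(1 + 7*I) + 7*I)/(x*(x - 7))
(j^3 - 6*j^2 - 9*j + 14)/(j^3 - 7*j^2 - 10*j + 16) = (j - 7)/(j - 8)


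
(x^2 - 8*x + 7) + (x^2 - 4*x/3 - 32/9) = 2*x^2 - 28*x/3 + 31/9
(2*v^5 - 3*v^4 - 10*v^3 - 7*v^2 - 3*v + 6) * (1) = 2*v^5 - 3*v^4 - 10*v^3 - 7*v^2 - 3*v + 6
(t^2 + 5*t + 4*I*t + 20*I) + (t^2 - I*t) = 2*t^2 + 5*t + 3*I*t + 20*I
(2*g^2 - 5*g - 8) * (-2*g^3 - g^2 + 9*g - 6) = -4*g^5 + 8*g^4 + 39*g^3 - 49*g^2 - 42*g + 48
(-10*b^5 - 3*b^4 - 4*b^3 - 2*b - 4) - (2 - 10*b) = -10*b^5 - 3*b^4 - 4*b^3 + 8*b - 6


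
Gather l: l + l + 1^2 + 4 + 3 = 2*l + 8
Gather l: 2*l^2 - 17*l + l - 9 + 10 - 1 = 2*l^2 - 16*l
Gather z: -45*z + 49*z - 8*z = -4*z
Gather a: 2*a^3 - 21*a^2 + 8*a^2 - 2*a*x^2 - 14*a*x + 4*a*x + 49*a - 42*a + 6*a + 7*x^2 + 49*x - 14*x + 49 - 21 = 2*a^3 - 13*a^2 + a*(-2*x^2 - 10*x + 13) + 7*x^2 + 35*x + 28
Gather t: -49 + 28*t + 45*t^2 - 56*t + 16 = 45*t^2 - 28*t - 33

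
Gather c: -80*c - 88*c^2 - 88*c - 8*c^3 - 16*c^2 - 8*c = -8*c^3 - 104*c^2 - 176*c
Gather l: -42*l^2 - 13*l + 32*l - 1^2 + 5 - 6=-42*l^2 + 19*l - 2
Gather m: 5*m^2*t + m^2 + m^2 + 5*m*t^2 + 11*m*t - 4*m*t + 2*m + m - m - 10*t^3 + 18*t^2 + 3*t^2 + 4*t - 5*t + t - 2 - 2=m^2*(5*t + 2) + m*(5*t^2 + 7*t + 2) - 10*t^3 + 21*t^2 - 4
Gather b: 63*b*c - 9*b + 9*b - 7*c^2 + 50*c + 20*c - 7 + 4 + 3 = 63*b*c - 7*c^2 + 70*c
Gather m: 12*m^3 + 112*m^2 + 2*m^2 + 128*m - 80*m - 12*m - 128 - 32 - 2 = 12*m^3 + 114*m^2 + 36*m - 162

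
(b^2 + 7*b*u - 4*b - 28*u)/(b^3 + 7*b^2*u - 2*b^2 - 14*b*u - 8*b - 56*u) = 1/(b + 2)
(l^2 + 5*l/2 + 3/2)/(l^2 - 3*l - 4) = (l + 3/2)/(l - 4)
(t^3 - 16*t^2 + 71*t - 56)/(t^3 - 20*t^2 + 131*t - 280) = (t - 1)/(t - 5)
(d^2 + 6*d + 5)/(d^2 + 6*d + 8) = (d^2 + 6*d + 5)/(d^2 + 6*d + 8)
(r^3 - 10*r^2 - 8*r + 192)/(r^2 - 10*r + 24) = (r^2 - 4*r - 32)/(r - 4)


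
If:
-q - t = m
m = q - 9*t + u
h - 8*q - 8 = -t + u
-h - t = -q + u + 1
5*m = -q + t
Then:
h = 220/23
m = -9/23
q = 27/23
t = -18/23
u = -198/23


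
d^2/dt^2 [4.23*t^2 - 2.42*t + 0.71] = 8.46000000000000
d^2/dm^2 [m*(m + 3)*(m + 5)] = 6*m + 16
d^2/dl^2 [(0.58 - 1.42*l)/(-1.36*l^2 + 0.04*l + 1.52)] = ((1.6912 - 11.5872*l)*(-1.36*l^2 + 0.04*l + 1.52) - (1.42*l - 0.58)*(2.72*l - 0.04)*(5.44*l - 0.08))/(-1.36*l^2 + 0.04*l + 1.52)^3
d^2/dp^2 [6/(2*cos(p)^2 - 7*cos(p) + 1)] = 6*(16*sin(p)^4 - 49*sin(p)^2 + 119*cos(p)/2 - 21*cos(3*p)/2 - 61)/(2*sin(p)^2 + 7*cos(p) - 3)^3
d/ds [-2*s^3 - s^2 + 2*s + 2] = -6*s^2 - 2*s + 2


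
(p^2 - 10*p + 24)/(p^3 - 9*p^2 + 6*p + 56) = (p - 6)/(p^2 - 5*p - 14)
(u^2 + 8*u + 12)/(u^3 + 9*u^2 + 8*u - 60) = (u + 2)/(u^2 + 3*u - 10)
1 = 1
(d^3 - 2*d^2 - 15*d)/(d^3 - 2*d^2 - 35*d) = (-d^2 + 2*d + 15)/(-d^2 + 2*d + 35)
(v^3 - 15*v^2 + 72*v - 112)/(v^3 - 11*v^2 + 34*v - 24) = (v^2 - 11*v + 28)/(v^2 - 7*v + 6)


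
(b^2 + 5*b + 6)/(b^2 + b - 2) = (b + 3)/(b - 1)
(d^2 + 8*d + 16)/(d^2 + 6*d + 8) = (d + 4)/(d + 2)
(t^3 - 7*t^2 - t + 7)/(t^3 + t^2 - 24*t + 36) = (t^3 - 7*t^2 - t + 7)/(t^3 + t^2 - 24*t + 36)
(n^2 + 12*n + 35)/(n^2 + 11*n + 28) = (n + 5)/(n + 4)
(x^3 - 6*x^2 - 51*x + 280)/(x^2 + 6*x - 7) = (x^2 - 13*x + 40)/(x - 1)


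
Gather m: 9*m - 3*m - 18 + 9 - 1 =6*m - 10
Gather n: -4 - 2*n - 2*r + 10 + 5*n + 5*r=3*n + 3*r + 6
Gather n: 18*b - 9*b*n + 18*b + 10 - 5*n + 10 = 36*b + n*(-9*b - 5) + 20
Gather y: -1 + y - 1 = y - 2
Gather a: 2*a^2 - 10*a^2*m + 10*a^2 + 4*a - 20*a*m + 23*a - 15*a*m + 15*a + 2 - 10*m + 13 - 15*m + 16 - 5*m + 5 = a^2*(12 - 10*m) + a*(42 - 35*m) - 30*m + 36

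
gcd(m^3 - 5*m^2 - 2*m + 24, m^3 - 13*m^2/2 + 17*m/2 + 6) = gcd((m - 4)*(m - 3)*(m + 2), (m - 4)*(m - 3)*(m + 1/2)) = m^2 - 7*m + 12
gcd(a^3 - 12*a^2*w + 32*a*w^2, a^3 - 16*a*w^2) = -a^2 + 4*a*w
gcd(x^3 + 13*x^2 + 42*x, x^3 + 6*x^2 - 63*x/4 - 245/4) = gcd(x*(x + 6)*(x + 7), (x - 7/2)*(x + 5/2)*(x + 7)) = x + 7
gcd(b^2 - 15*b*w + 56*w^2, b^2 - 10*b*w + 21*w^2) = -b + 7*w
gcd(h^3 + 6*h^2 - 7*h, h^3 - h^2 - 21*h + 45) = 1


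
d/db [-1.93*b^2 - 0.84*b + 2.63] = -3.86*b - 0.84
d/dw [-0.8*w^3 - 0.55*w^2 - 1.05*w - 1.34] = -2.4*w^2 - 1.1*w - 1.05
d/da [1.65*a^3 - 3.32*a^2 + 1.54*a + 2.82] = 4.95*a^2 - 6.64*a + 1.54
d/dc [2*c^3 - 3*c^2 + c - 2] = 6*c^2 - 6*c + 1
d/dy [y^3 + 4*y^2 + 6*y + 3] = 3*y^2 + 8*y + 6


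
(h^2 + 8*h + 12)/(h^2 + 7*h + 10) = (h + 6)/(h + 5)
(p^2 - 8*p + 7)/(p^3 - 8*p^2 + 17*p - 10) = (p - 7)/(p^2 - 7*p + 10)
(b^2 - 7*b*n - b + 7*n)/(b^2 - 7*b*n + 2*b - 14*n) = (b - 1)/(b + 2)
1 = 1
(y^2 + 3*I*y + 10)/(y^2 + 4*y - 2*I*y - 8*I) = (y + 5*I)/(y + 4)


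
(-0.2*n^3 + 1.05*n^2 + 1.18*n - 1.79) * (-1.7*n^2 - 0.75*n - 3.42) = 0.34*n^5 - 1.635*n^4 - 2.1095*n^3 - 1.433*n^2 - 2.6931*n + 6.1218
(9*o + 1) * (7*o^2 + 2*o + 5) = 63*o^3 + 25*o^2 + 47*o + 5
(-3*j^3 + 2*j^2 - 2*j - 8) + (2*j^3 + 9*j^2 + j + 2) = -j^3 + 11*j^2 - j - 6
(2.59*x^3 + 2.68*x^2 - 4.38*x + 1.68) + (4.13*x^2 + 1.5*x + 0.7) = 2.59*x^3 + 6.81*x^2 - 2.88*x + 2.38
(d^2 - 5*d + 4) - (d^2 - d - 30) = 34 - 4*d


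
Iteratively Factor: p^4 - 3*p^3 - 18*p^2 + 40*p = (p - 5)*(p^3 + 2*p^2 - 8*p) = (p - 5)*(p - 2)*(p^2 + 4*p) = p*(p - 5)*(p - 2)*(p + 4)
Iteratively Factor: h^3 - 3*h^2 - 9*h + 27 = (h - 3)*(h^2 - 9) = (h - 3)^2*(h + 3)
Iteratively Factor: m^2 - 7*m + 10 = (m - 2)*(m - 5)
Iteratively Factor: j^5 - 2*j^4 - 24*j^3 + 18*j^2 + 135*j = (j - 5)*(j^4 + 3*j^3 - 9*j^2 - 27*j) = (j - 5)*(j + 3)*(j^3 - 9*j) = (j - 5)*(j + 3)^2*(j^2 - 3*j) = j*(j - 5)*(j + 3)^2*(j - 3)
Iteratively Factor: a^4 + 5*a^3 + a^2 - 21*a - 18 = (a + 3)*(a^3 + 2*a^2 - 5*a - 6) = (a + 3)^2*(a^2 - a - 2) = (a + 1)*(a + 3)^2*(a - 2)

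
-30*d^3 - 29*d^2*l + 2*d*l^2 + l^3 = (-5*d + l)*(d + l)*(6*d + l)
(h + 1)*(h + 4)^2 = h^3 + 9*h^2 + 24*h + 16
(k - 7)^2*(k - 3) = k^3 - 17*k^2 + 91*k - 147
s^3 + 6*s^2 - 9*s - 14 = (s - 2)*(s + 1)*(s + 7)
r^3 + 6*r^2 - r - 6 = (r - 1)*(r + 1)*(r + 6)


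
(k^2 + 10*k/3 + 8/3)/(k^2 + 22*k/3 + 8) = (k + 2)/(k + 6)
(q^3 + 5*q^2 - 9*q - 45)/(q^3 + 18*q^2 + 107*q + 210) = (q^2 - 9)/(q^2 + 13*q + 42)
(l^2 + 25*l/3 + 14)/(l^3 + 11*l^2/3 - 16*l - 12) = (3*l + 7)/(3*l^2 - 7*l - 6)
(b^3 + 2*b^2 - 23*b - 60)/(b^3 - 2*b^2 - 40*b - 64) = (b^2 - 2*b - 15)/(b^2 - 6*b - 16)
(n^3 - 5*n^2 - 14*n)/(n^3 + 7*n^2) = (n^2 - 5*n - 14)/(n*(n + 7))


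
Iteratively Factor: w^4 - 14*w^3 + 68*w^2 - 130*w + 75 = (w - 5)*(w^3 - 9*w^2 + 23*w - 15) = (w - 5)^2*(w^2 - 4*w + 3) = (w - 5)^2*(w - 3)*(w - 1)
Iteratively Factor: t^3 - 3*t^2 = (t)*(t^2 - 3*t) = t^2*(t - 3)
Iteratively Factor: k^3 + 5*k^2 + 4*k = (k)*(k^2 + 5*k + 4) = k*(k + 4)*(k + 1)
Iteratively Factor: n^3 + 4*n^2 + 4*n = (n)*(n^2 + 4*n + 4) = n*(n + 2)*(n + 2)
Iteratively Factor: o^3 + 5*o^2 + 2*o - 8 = (o + 4)*(o^2 + o - 2) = (o + 2)*(o + 4)*(o - 1)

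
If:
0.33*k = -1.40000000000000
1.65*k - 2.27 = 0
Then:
No Solution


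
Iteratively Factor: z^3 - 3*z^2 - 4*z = (z + 1)*(z^2 - 4*z) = (z - 4)*(z + 1)*(z)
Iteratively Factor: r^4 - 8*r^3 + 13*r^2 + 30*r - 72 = (r + 2)*(r^3 - 10*r^2 + 33*r - 36) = (r - 3)*(r + 2)*(r^2 - 7*r + 12) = (r - 4)*(r - 3)*(r + 2)*(r - 3)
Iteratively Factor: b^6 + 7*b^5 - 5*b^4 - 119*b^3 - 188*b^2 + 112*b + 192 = (b + 4)*(b^5 + 3*b^4 - 17*b^3 - 51*b^2 + 16*b + 48) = (b + 4)^2*(b^4 - b^3 - 13*b^2 + b + 12) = (b - 4)*(b + 4)^2*(b^3 + 3*b^2 - b - 3) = (b - 4)*(b + 1)*(b + 4)^2*(b^2 + 2*b - 3) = (b - 4)*(b + 1)*(b + 3)*(b + 4)^2*(b - 1)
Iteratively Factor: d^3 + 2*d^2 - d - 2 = (d - 1)*(d^2 + 3*d + 2) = (d - 1)*(d + 1)*(d + 2)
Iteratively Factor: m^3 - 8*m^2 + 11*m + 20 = (m - 5)*(m^2 - 3*m - 4) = (m - 5)*(m + 1)*(m - 4)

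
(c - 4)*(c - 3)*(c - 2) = c^3 - 9*c^2 + 26*c - 24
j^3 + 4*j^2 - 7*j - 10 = (j - 2)*(j + 1)*(j + 5)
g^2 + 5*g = g*(g + 5)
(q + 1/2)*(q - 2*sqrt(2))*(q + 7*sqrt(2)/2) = q^3 + q^2/2 + 3*sqrt(2)*q^2/2 - 14*q + 3*sqrt(2)*q/4 - 7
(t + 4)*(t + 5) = t^2 + 9*t + 20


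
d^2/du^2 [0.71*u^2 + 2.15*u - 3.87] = 1.42000000000000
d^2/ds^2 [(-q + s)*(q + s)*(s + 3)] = 6*s + 6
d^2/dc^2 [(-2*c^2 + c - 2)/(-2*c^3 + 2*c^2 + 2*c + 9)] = 4*(4*c^6 - 6*c^5 + 42*c^4 + 86*c^3 - 108*c^2 + 93*c + 76)/(8*c^9 - 24*c^8 - 68*c^6 + 216*c^5 + 84*c^4 + 262*c^3 - 594*c^2 - 486*c - 729)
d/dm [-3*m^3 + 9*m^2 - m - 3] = -9*m^2 + 18*m - 1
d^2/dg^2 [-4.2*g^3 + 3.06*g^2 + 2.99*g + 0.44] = 6.12 - 25.2*g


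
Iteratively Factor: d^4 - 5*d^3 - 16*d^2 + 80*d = (d + 4)*(d^3 - 9*d^2 + 20*d) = d*(d + 4)*(d^2 - 9*d + 20) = d*(d - 4)*(d + 4)*(d - 5)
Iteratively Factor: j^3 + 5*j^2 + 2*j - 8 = (j - 1)*(j^2 + 6*j + 8) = (j - 1)*(j + 2)*(j + 4)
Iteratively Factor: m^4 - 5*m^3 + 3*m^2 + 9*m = (m - 3)*(m^3 - 2*m^2 - 3*m) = (m - 3)^2*(m^2 + m) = m*(m - 3)^2*(m + 1)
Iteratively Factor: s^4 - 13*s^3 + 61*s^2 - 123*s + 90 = (s - 2)*(s^3 - 11*s^2 + 39*s - 45) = (s - 3)*(s - 2)*(s^2 - 8*s + 15) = (s - 3)^2*(s - 2)*(s - 5)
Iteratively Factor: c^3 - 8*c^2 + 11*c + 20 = (c - 4)*(c^2 - 4*c - 5) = (c - 4)*(c + 1)*(c - 5)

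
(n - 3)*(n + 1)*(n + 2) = n^3 - 7*n - 6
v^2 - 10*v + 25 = (v - 5)^2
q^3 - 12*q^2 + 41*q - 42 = (q - 7)*(q - 3)*(q - 2)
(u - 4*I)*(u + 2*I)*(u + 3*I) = u^3 + I*u^2 + 14*u + 24*I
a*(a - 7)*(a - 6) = a^3 - 13*a^2 + 42*a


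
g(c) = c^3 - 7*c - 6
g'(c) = 3*c^2 - 7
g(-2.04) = -0.21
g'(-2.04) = 5.48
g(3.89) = 25.63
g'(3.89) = 38.40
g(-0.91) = -0.38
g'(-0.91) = -4.52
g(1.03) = -12.12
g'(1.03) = -3.82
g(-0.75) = -1.17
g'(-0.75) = -5.31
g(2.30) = -9.93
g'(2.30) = 8.87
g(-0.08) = -5.44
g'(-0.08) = -6.98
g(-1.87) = 0.55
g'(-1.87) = 3.49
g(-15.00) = -3276.00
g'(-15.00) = 668.00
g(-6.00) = -180.00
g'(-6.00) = 101.00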